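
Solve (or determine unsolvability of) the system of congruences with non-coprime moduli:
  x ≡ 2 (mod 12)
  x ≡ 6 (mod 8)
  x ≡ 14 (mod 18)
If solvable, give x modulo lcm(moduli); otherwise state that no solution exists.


Moduli 12, 8, 18 are not pairwise coprime, so CRT works modulo lcm(m_i) when all pairwise compatibility conditions hold.
Pairwise compatibility: gcd(m_i, m_j) must divide a_i - a_j for every pair.
Merge one congruence at a time:
  Start: x ≡ 2 (mod 12).
  Combine with x ≡ 6 (mod 8): gcd(12, 8) = 4; 6 - 2 = 4, which IS divisible by 4, so compatible.
    Write x = 2 + 12·t and substitute into x ≡ 6 (mod 8): 12·t ≡ 6 − 2 = 4 (mod 8).
    Divide the congruence (and modulus) by g = 4: 3·t ≡ 1 (mod 2).
    Reduce coefficients mod 2: 1·t ≡ 1 (mod 2).
    So t ≡ 1 (mod 2).
    Then x = 2 + 12·1 = 14, valid modulo lcm(12, 8) = 24: x ≡ 14 (mod 24).
  Combine with x ≡ 14 (mod 18): gcd(24, 18) = 6; 14 - 14 = 0, which IS divisible by 6, so compatible.
    Write x = 14 + 24·t and substitute into x ≡ 14 (mod 18): 24·t ≡ 14 − 14 = 0 (mod 18).
    Divide the congruence (and modulus) by g = 6: 4·t ≡ 0 (mod 3).
    Reduce coefficients mod 3: 1·t ≡ 0 (mod 3).
    So t ≡ 0 (mod 3).
    Then x = 14 + 24·0 = 14, valid modulo lcm(24, 18) = 72: x ≡ 14 (mod 72).
Verify: 14 mod 12 = 2, 14 mod 8 = 6, 14 mod 18 = 14.

x ≡ 14 (mod 72).


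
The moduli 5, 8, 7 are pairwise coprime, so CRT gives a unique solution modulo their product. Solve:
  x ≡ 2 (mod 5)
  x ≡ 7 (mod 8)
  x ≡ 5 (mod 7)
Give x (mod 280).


Moduli 5, 8, 7 are pairwise coprime; by CRT there is a unique solution modulo M = 5 · 8 · 7 = 280.
Solve pairwise, accumulating the modulus:
  Start with x ≡ 2 (mod 5).
  Combine with x ≡ 7 (mod 8): since gcd(5, 8) = 1, we get a unique residue mod 40.
    Write x = 2 + 5·t and substitute into x ≡ 7 (mod 8): 5·t ≡ 7 − 2 = 5 (mod 8).
    The inverse of 5 mod 8 is 5 (since 5·5 = 25 = 3·8 + 1), so t ≡ 5·5 = 25 ≡ 1 (mod 8).
    Then x = 2 + 5·1 = 7, valid modulo lcm(5, 8) = 40: x ≡ 7 (mod 40).
  Combine with x ≡ 5 (mod 7): since gcd(40, 7) = 1, we get a unique residue mod 280.
    Write x = 7 + 40·t and substitute into x ≡ 5 (mod 7): 40·t ≡ 5 − 7 = -2 (mod 7).
    Reduce coefficients mod 7: 5·t ≡ 5 (mod 7).
    The inverse of 5 mod 7 is 3 (since 5·3 = 15 = 2·7 + 1), so t ≡ 3·5 = 15 ≡ 1 (mod 7).
    Then x = 7 + 40·1 = 47, valid modulo lcm(40, 7) = 280: x ≡ 47 (mod 280).
Verify: 47 mod 5 = 2 ✓, 47 mod 8 = 7 ✓, 47 mod 7 = 5 ✓.

x ≡ 47 (mod 280).


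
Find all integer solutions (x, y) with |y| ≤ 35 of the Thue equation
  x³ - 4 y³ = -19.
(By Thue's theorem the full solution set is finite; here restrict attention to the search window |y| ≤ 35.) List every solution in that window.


The equation is x³ - 4y³ = -19. For fixed y, x³ = 4·y³ − 19, so a solution requires the RHS to be a perfect cube.
Strategy: iterate y from -35 to 35, compute RHS = 4·y³ − 19, and check whether it is a (positive or negative) perfect cube.
Check small values of y:
  y = 0: RHS = -19 is not a perfect cube.
  y = 1: RHS = -15 is not a perfect cube.
  y = -1: RHS = -23 is not a perfect cube.
  y = 2: RHS = 13 is not a perfect cube.
  y = -2: RHS = -51 is not a perfect cube.
  y = 3: RHS = 89 is not a perfect cube.
  y = -3: RHS = -127 is not a perfect cube.
Continuing the search up to |y| = 35 finds no solutions either.
No (x, y) in the scanned range satisfies the equation.

No integer solutions with |y| ≤ 35.


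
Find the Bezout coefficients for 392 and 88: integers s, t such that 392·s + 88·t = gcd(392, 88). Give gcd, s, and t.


Euclidean algorithm on (392, 88) — divide until remainder is 0:
  392 = 4 · 88 + 40
  88 = 2 · 40 + 8
  40 = 5 · 8 + 0
gcd(392, 88) = 8.
Track Bezout coefficients alongside the remainders: start with r₀ = 392 = a·1 + b·0 (s = 1, t = 0) and r₁ = 88 = a·0 + b·1 (s = 0, t = 1); each new remainder r_{k+1} = r_{k-1} − q_k·r_k inherits s_{k+1} = s_{k-1} − q_k·s_k, t_{k+1} = t_{k-1} − q_k·t_k, so r_k = a·s_k + b·t_k at every step:
  q = 4: r = 40, s = 1 − 4·0 = 1, t = 0 − 4·1 = -4  (check: 392·1 + 88·(-4) = 40)
  q = 2: r = 8, s = 0 − 2·1 = -2, t = 1 − 2·(-4) = 9  (check: 392·(-2) + 88·9 = 8)
The row with r = 8 (the gcd) gives the Bezout coefficients s = -2, t = 9.
Result: 392 · (-2) + 88 · (9) = 8.

gcd(392, 88) = 8; s = -2, t = 9 (check: 392·(-2) + 88·9 = 8).


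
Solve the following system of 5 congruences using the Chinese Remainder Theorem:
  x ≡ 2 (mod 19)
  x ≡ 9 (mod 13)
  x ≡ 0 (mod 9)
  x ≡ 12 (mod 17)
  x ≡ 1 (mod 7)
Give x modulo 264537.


Product of moduli M = 19 · 13 · 9 · 17 · 7 = 264537.
Merge one congruence at a time:
  Start: x ≡ 2 (mod 19).
  Combine with x ≡ 9 (mod 13); new modulus lcm = 247.
    Write x = 2 + 19·t and substitute into x ≡ 9 (mod 13): 19·t ≡ 9 − 2 = 7 (mod 13).
    Reduce coefficients mod 13: 6·t ≡ 7 (mod 13).
    The inverse of 6 mod 13 is 11 (since 6·11 = 66 = 5·13 + 1), so t ≡ 11·7 = 77 ≡ 12 (mod 13).
    Then x = 2 + 19·12 = 230, valid modulo lcm(19, 13) = 247: x ≡ 230 (mod 247).
  Combine with x ≡ 0 (mod 9); new modulus lcm = 2223.
    Write x = 230 + 247·t and substitute into x ≡ 0 (mod 9): 247·t ≡ 0 − 230 = -230 (mod 9).
    Reduce coefficients mod 9: 4·t ≡ 4 (mod 9).
    The inverse of 4 mod 9 is 7 (since 4·7 = 28 = 3·9 + 1), so t ≡ 7·4 = 28 ≡ 1 (mod 9).
    Then x = 230 + 247·1 = 477, valid modulo lcm(247, 9) = 2223: x ≡ 477 (mod 2223).
  Combine with x ≡ 12 (mod 17); new modulus lcm = 37791.
    Write x = 477 + 2223·t and substitute into x ≡ 12 (mod 17): 2223·t ≡ 12 − 477 = -465 (mod 17).
    Reduce coefficients mod 17: 13·t ≡ 11 (mod 17).
    The inverse of 13 mod 17 is 4 (since 13·4 = 52 = 3·17 + 1), so t ≡ 4·11 = 44 ≡ 10 (mod 17).
    Then x = 477 + 2223·10 = 22707, valid modulo lcm(2223, 17) = 37791: x ≡ 22707 (mod 37791).
  Combine with x ≡ 1 (mod 7); new modulus lcm = 264537.
    Write x = 22707 + 37791·t and substitute into x ≡ 1 (mod 7): 37791·t ≡ 1 − 22707 = -22706 (mod 7).
    Reduce coefficients mod 7: 5·t ≡ 2 (mod 7).
    The inverse of 5 mod 7 is 3 (since 5·3 = 15 = 2·7 + 1), so t ≡ 3·2 = 6 ≡ 6 (mod 7).
    Then x = 22707 + 37791·6 = 249453, valid modulo lcm(37791, 7) = 264537: x ≡ 249453 (mod 264537).
Verify against each original: 249453 mod 19 = 2, 249453 mod 13 = 9, 249453 mod 9 = 0, 249453 mod 17 = 12, 249453 mod 7 = 1.

x ≡ 249453 (mod 264537).


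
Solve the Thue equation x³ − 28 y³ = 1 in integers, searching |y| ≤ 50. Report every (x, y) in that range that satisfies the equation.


The equation is x³ - 28y³ = 1. For fixed y, x³ = 28·y³ + 1, so a solution requires the RHS to be a perfect cube.
Strategy: iterate y from -50 to 50, compute RHS = 28·y³ + 1, and check whether it is a (positive or negative) perfect cube.
Check small values of y:
  y = 0: RHS = 1 = (1)³ ⇒ x = 1 works.
  y = 1: RHS = 29 is not a perfect cube.
  y = -1: RHS = -27 = (-3)³ ⇒ x = -3 works.
  y = 2: RHS = 225 is not a perfect cube.
  y = -2: RHS = -223 is not a perfect cube.
  y = 3: RHS = 757 is not a perfect cube.
  y = -3: RHS = -755 is not a perfect cube.
Continuing the search up to |y| = 50 finds no further solutions beyond those listed.
Collected solutions: (1, 0), (-3, -1).

Solutions (with |y| ≤ 50): (1, 0), (-3, -1).


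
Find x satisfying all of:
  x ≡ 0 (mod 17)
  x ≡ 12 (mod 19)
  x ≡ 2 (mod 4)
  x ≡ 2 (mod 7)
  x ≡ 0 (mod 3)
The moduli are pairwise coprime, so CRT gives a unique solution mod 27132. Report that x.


Product of moduli M = 17 · 19 · 4 · 7 · 3 = 27132.
Merge one congruence at a time:
  Start: x ≡ 0 (mod 17).
  Combine with x ≡ 12 (mod 19); new modulus lcm = 323.
    Write x = 0 + 17·t and substitute into x ≡ 12 (mod 19): 17·t ≡ 12 − 0 = 12 (mod 19).
    The inverse of 17 mod 19 is 9 (since 17·9 = 153 = 8·19 + 1), so t ≡ 9·12 = 108 ≡ 13 (mod 19).
    Then x = 0 + 17·13 = 221, valid modulo lcm(17, 19) = 323: x ≡ 221 (mod 323).
  Combine with x ≡ 2 (mod 4); new modulus lcm = 1292.
    Write x = 221 + 323·t and substitute into x ≡ 2 (mod 4): 323·t ≡ 2 − 221 = -219 (mod 4).
    Reduce coefficients mod 4: 3·t ≡ 1 (mod 4).
    The inverse of 3 mod 4 is 3 (since 3·3 = 9 = 2·4 + 1), so t ≡ 3·1 = 3 ≡ 3 (mod 4).
    Then x = 221 + 323·3 = 1190, valid modulo lcm(323, 4) = 1292: x ≡ 1190 (mod 1292).
  Combine with x ≡ 2 (mod 7); new modulus lcm = 9044.
    Write x = 1190 + 1292·t and substitute into x ≡ 2 (mod 7): 1292·t ≡ 2 − 1190 = -1188 (mod 7).
    Reduce coefficients mod 7: 4·t ≡ 2 (mod 7).
    The inverse of 4 mod 7 is 2 (since 4·2 = 8 = 1·7 + 1), so t ≡ 2·2 = 4 ≡ 4 (mod 7).
    Then x = 1190 + 1292·4 = 6358, valid modulo lcm(1292, 7) = 9044: x ≡ 6358 (mod 9044).
  Combine with x ≡ 0 (mod 3); new modulus lcm = 27132.
    Write x = 6358 + 9044·t and substitute into x ≡ 0 (mod 3): 9044·t ≡ 0 − 6358 = -6358 (mod 3).
    Reduce coefficients mod 3: 2·t ≡ 2 (mod 3).
    The inverse of 2 mod 3 is 2 (since 2·2 = 4 = 1·3 + 1), so t ≡ 2·2 = 4 ≡ 1 (mod 3).
    Then x = 6358 + 9044·1 = 15402, valid modulo lcm(9044, 3) = 27132: x ≡ 15402 (mod 27132).
Verify against each original: 15402 mod 17 = 0, 15402 mod 19 = 12, 15402 mod 4 = 2, 15402 mod 7 = 2, 15402 mod 3 = 0.

x ≡ 15402 (mod 27132).


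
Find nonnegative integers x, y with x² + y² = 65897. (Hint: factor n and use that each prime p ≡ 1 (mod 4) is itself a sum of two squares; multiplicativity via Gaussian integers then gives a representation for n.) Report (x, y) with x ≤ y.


Step 1: Factor n = 65897 = 13 · 37 · 137.
Step 2: Check the mod-4 condition on each prime factor: 13 ≡ 1 (mod 4), exponent 1; 37 ≡ 1 (mod 4), exponent 1; 137 ≡ 1 (mod 4), exponent 1.
All primes ≡ 3 (mod 4) appear to even exponent (or don't appear), so by the two-squares theorem n IS expressible as a sum of two squares.
Step 3: Build a representation. Here n = 13 · 37 · 137 is a product of primes ≡ 1 (mod 4). Each prime p ≡ 1 (mod 4) is itself a sum of two squares; find a² by testing p − a² for a perfect square:
  13: 13 − 1² = 12, 13 − 2² = 9 = 3² ⇒ 13 = 2² + 3².
  37: 37 − 1² = 36 = 6² ⇒ 37 = 1² + 6².
  137: 137 − 1² = 136, 137 − 2² = 133, 137 − 3² = 128, 137 − 4² = 121 = 11² ⇒ 137 = 4² + 11².
  Combine using the Brahmagupta–Fibonacci identity (a² + b²)(c² + d²) = (ac − bd)² + (ad + bc)² = (ac + bd)² + (ad − bc)²:
  13 · 37 = 481: from (2² + 3²)(1² + 6²), take (2·1 − 3·6, 2·6 + 3·1) = (2 − 18, 12 + 3) = (-16, 15); dropping signs (only squares matter) gives (16, 15); check 16² + 15² = 256 + 225 = 481 ✓.
  481 · 137 = 65897: from (16² + 15²)(4² + 11²), take (16·4 − 15·11, 16·11 + 15·4) = (64 − 165, 176 + 60) = (-101, 236); dropping signs (only squares matter) gives (101, 236); check 101² + 236² = 10201 + 55696 = 65897 ✓.
Step 4: Order so x ≤ y and verify: 101² + 236² = 10201 + 55696 = 65897 = n. ✓

n = 65897 = 101² + 236² (one valid representation with x ≤ y).


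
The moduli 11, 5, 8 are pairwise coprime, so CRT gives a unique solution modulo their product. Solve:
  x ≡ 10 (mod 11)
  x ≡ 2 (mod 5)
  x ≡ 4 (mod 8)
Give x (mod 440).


Moduli 11, 5, 8 are pairwise coprime; by CRT there is a unique solution modulo M = 11 · 5 · 8 = 440.
Solve pairwise, accumulating the modulus:
  Start with x ≡ 10 (mod 11).
  Combine with x ≡ 2 (mod 5): since gcd(11, 5) = 1, we get a unique residue mod 55.
    Write x = 10 + 11·t and substitute into x ≡ 2 (mod 5): 11·t ≡ 2 − 10 = -8 (mod 5).
    Reduce coefficients mod 5: 1·t ≡ 2 (mod 5).
    So t ≡ 2 (mod 5).
    Then x = 10 + 11·2 = 32, valid modulo lcm(11, 5) = 55: x ≡ 32 (mod 55).
  Combine with x ≡ 4 (mod 8): since gcd(55, 8) = 1, we get a unique residue mod 440.
    Write x = 32 + 55·t and substitute into x ≡ 4 (mod 8): 55·t ≡ 4 − 32 = -28 (mod 8).
    Reduce coefficients mod 8: 7·t ≡ 4 (mod 8).
    The inverse of 7 mod 8 is 7 (since 7·7 = 49 = 6·8 + 1), so t ≡ 7·4 = 28 ≡ 4 (mod 8).
    Then x = 32 + 55·4 = 252, valid modulo lcm(55, 8) = 440: x ≡ 252 (mod 440).
Verify: 252 mod 11 = 10 ✓, 252 mod 5 = 2 ✓, 252 mod 8 = 4 ✓.

x ≡ 252 (mod 440).


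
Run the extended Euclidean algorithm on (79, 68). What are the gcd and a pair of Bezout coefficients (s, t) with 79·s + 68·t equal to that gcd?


Euclidean algorithm on (79, 68) — divide until remainder is 0:
  79 = 1 · 68 + 11
  68 = 6 · 11 + 2
  11 = 5 · 2 + 1
  2 = 2 · 1 + 0
gcd(79, 68) = 1.
Track Bezout coefficients alongside the remainders: start with r₀ = 79 = a·1 + b·0 (s = 1, t = 0) and r₁ = 68 = a·0 + b·1 (s = 0, t = 1); each new remainder r_{k+1} = r_{k-1} − q_k·r_k inherits s_{k+1} = s_{k-1} − q_k·s_k, t_{k+1} = t_{k-1} − q_k·t_k, so r_k = a·s_k + b·t_k at every step:
  q = 1: r = 11, s = 1 − 1·0 = 1, t = 0 − 1·1 = -1  (check: 79·1 + 68·(-1) = 11)
  q = 6: r = 2, s = 0 − 6·1 = -6, t = 1 − 6·(-1) = 7  (check: 79·(-6) + 68·7 = 2)
  q = 5: r = 1, s = 1 − 5·(-6) = 31, t = -1 − 5·7 = -36  (check: 79·31 + 68·(-36) = 1)
The row with r = 1 (the gcd) gives the Bezout coefficients s = 31, t = -36.
Result: 79 · (31) + 68 · (-36) = 1.

gcd(79, 68) = 1; s = 31, t = -36 (check: 79·31 + 68·(-36) = 1).


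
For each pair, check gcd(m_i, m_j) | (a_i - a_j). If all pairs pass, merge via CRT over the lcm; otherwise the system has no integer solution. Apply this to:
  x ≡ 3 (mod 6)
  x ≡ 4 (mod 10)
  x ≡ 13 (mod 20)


Moduli 6, 10, 20 are not pairwise coprime, so CRT works modulo lcm(m_i) when all pairwise compatibility conditions hold.
Pairwise compatibility: gcd(m_i, m_j) must divide a_i - a_j for every pair.
Merge one congruence at a time:
  Start: x ≡ 3 (mod 6).
  Combine with x ≡ 4 (mod 10): gcd(6, 10) = 2, and 4 - 3 = 1 is NOT divisible by 2.
    ⇒ system is inconsistent (no integer solution).

No solution (the system is inconsistent).


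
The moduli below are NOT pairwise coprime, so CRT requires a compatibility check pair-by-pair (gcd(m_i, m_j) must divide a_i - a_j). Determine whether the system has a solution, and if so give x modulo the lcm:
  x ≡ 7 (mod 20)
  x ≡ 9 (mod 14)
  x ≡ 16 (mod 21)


Moduli 20, 14, 21 are not pairwise coprime, so CRT works modulo lcm(m_i) when all pairwise compatibility conditions hold.
Pairwise compatibility: gcd(m_i, m_j) must divide a_i - a_j for every pair.
Merge one congruence at a time:
  Start: x ≡ 7 (mod 20).
  Combine with x ≡ 9 (mod 14): gcd(20, 14) = 2; 9 - 7 = 2, which IS divisible by 2, so compatible.
    Write x = 7 + 20·t and substitute into x ≡ 9 (mod 14): 20·t ≡ 9 − 7 = 2 (mod 14).
    Divide the congruence (and modulus) by g = 2: 10·t ≡ 1 (mod 7).
    Reduce coefficients mod 7: 3·t ≡ 1 (mod 7).
    The inverse of 3 mod 7 is 5 (since 3·5 = 15 = 2·7 + 1), so t ≡ 5·1 = 5 ≡ 5 (mod 7).
    Then x = 7 + 20·5 = 107, valid modulo lcm(20, 14) = 140: x ≡ 107 (mod 140).
  Combine with x ≡ 16 (mod 21): gcd(140, 21) = 7; 16 - 107 = -91, which IS divisible by 7, so compatible.
    Write x = 107 + 140·t and substitute into x ≡ 16 (mod 21): 140·t ≡ 16 − 107 = -91 (mod 21).
    Divide the congruence (and modulus) by g = 7: 20·t ≡ -13 (mod 3).
    Reduce coefficients mod 3: 2·t ≡ 2 (mod 3).
    The inverse of 2 mod 3 is 2 (since 2·2 = 4 = 1·3 + 1), so t ≡ 2·2 = 4 ≡ 1 (mod 3).
    Then x = 107 + 140·1 = 247, valid modulo lcm(140, 21) = 420: x ≡ 247 (mod 420).
Verify: 247 mod 20 = 7, 247 mod 14 = 9, 247 mod 21 = 16.

x ≡ 247 (mod 420).


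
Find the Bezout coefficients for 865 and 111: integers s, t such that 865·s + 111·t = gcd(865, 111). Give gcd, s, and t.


Euclidean algorithm on (865, 111) — divide until remainder is 0:
  865 = 7 · 111 + 88
  111 = 1 · 88 + 23
  88 = 3 · 23 + 19
  23 = 1 · 19 + 4
  19 = 4 · 4 + 3
  4 = 1 · 3 + 1
  3 = 3 · 1 + 0
gcd(865, 111) = 1.
Track Bezout coefficients alongside the remainders: start with r₀ = 865 = a·1 + b·0 (s = 1, t = 0) and r₁ = 111 = a·0 + b·1 (s = 0, t = 1); each new remainder r_{k+1} = r_{k-1} − q_k·r_k inherits s_{k+1} = s_{k-1} − q_k·s_k, t_{k+1} = t_{k-1} − q_k·t_k, so r_k = a·s_k + b·t_k at every step:
  q = 7: r = 88, s = 1 − 7·0 = 1, t = 0 − 7·1 = -7  (check: 865·1 + 111·(-7) = 88)
  q = 1: r = 23, s = 0 − 1·1 = -1, t = 1 − 1·(-7) = 8  (check: 865·(-1) + 111·8 = 23)
  q = 3: r = 19, s = 1 − 3·(-1) = 4, t = -7 − 3·8 = -31  (check: 865·4 + 111·(-31) = 19)
  q = 1: r = 4, s = -1 − 1·4 = -5, t = 8 − 1·(-31) = 39  (check: 865·(-5) + 111·39 = 4)
  q = 4: r = 3, s = 4 − 4·(-5) = 24, t = -31 − 4·39 = -187  (check: 865·24 + 111·(-187) = 3)
  q = 1: r = 1, s = -5 − 1·24 = -29, t = 39 − 1·(-187) = 226  (check: 865·(-29) + 111·226 = 1)
The row with r = 1 (the gcd) gives the Bezout coefficients s = -29, t = 226.
Result: 865 · (-29) + 111 · (226) = 1.

gcd(865, 111) = 1; s = -29, t = 226 (check: 865·(-29) + 111·226 = 1).


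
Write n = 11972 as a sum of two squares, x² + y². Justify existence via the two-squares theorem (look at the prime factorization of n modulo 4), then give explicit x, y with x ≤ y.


Step 1: Factor n = 11972 = 2^2 · 41 · 73.
Step 2: Check the mod-4 condition on each prime factor: 2 = 2 (special); 41 ≡ 1 (mod 4), exponent 1; 73 ≡ 1 (mod 4), exponent 1.
All primes ≡ 3 (mod 4) appear to even exponent (or don't appear), so by the two-squares theorem n IS expressible as a sum of two squares.
Step 3: Build a representation. Group n = k² · m with k = 2 and m = 41 · 73 = 2993 (a product of primes ≡ 1 (mod 4)); a representation of m scales to one of n via (k·x)² + (k·y)² = k²(x² + y²). Each prime p ≡ 1 (mod 4) is itself a sum of two squares; find a² by testing p − a² for a perfect square:
  41: 41 − 1² = 40, 41 − 2² = 37, 41 − 3² = 32, 41 − 4² = 25 = 5² ⇒ 41 = 4² + 5².
  73: 73 − 1² = 72, 73 − 2² = 69, 73 − 3² = 64 = 8² ⇒ 73 = 3² + 8².
  Combine using the Brahmagupta–Fibonacci identity (a² + b²)(c² + d²) = (ac − bd)² + (ad + bc)² = (ac + bd)² + (ad − bc)²:
  41 · 73 = 2993: from (4² + 5²)(3² + 8²), take (4·3 − 5·8, 4·8 + 5·3) = (12 − 40, 32 + 15) = (-28, 47); dropping signs (only squares matter) gives (28, 47); check 28² + 47² = 784 + 2209 = 2993 ✓.
  Scale by k = 2: (2·28, 2·47) = (56, 94).
Step 4: Order so x ≤ y and verify: 56² + 94² = 3136 + 8836 = 11972 = n. ✓

n = 11972 = 56² + 94² (one valid representation with x ≤ y).


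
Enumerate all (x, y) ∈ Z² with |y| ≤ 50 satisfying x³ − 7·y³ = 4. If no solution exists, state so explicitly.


The equation is x³ - 7y³ = 4. For fixed y, x³ = 7·y³ + 4, so a solution requires the RHS to be a perfect cube.
Strategy: iterate y from -50 to 50, compute RHS = 7·y³ + 4, and check whether it is a (positive or negative) perfect cube.
Check small values of y:
  y = 0: RHS = 4 is not a perfect cube.
  y = 1: RHS = 11 is not a perfect cube.
  y = -1: RHS = -3 is not a perfect cube.
  y = 2: RHS = 60 is not a perfect cube.
  y = -2: RHS = -52 is not a perfect cube.
  y = 3: RHS = 193 is not a perfect cube.
  y = -3: RHS = -185 is not a perfect cube.
Continuing the search up to |y| = 50 finds no solutions either.
No (x, y) in the scanned range satisfies the equation.

No integer solutions with |y| ≤ 50.


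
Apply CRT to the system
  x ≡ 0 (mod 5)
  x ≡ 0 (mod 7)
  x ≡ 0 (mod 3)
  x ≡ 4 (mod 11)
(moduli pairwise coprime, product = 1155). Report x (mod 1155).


Product of moduli M = 5 · 7 · 3 · 11 = 1155.
Merge one congruence at a time:
  Start: x ≡ 0 (mod 5).
  Combine with x ≡ 0 (mod 7); new modulus lcm = 35.
    Write x = 0 + 5·t and substitute into x ≡ 0 (mod 7): 5·t ≡ 0 − 0 = 0 (mod 7).
    The inverse of 5 mod 7 is 3 (since 5·3 = 15 = 2·7 + 1), so t ≡ 3·0 = 0 ≡ 0 (mod 7).
    Then x = 0 + 5·0 = 0, valid modulo lcm(5, 7) = 35: x ≡ 0 (mod 35).
  Combine with x ≡ 0 (mod 3); new modulus lcm = 105.
    Write x = 0 + 35·t and substitute into x ≡ 0 (mod 3): 35·t ≡ 0 − 0 = 0 (mod 3).
    Reduce coefficients mod 3: 2·t ≡ 0 (mod 3).
    The inverse of 2 mod 3 is 2 (since 2·2 = 4 = 1·3 + 1), so t ≡ 2·0 = 0 ≡ 0 (mod 3).
    Then x = 0 + 35·0 = 0, valid modulo lcm(35, 3) = 105: x ≡ 0 (mod 105).
  Combine with x ≡ 4 (mod 11); new modulus lcm = 1155.
    Write x = 0 + 105·t and substitute into x ≡ 4 (mod 11): 105·t ≡ 4 − 0 = 4 (mod 11).
    Reduce coefficients mod 11: 6·t ≡ 4 (mod 11).
    The inverse of 6 mod 11 is 2 (since 6·2 = 12 = 1·11 + 1), so t ≡ 2·4 = 8 ≡ 8 (mod 11).
    Then x = 0 + 105·8 = 840, valid modulo lcm(105, 11) = 1155: x ≡ 840 (mod 1155).
Verify against each original: 840 mod 5 = 0, 840 mod 7 = 0, 840 mod 3 = 0, 840 mod 11 = 4.

x ≡ 840 (mod 1155).


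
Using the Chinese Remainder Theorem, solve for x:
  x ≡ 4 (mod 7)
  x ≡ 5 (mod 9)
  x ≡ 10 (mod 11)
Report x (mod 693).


Moduli 7, 9, 11 are pairwise coprime; by CRT there is a unique solution modulo M = 7 · 9 · 11 = 693.
Solve pairwise, accumulating the modulus:
  Start with x ≡ 4 (mod 7).
  Combine with x ≡ 5 (mod 9): since gcd(7, 9) = 1, we get a unique residue mod 63.
    Write x = 4 + 7·t and substitute into x ≡ 5 (mod 9): 7·t ≡ 5 − 4 = 1 (mod 9).
    The inverse of 7 mod 9 is 4 (since 7·4 = 28 = 3·9 + 1), so t ≡ 4·1 = 4 ≡ 4 (mod 9).
    Then x = 4 + 7·4 = 32, valid modulo lcm(7, 9) = 63: x ≡ 32 (mod 63).
  Combine with x ≡ 10 (mod 11): since gcd(63, 11) = 1, we get a unique residue mod 693.
    Write x = 32 + 63·t and substitute into x ≡ 10 (mod 11): 63·t ≡ 10 − 32 = -22 (mod 11).
    Reduce coefficients mod 11: 8·t ≡ 0 (mod 11).
    The inverse of 8 mod 11 is 7 (since 8·7 = 56 = 5·11 + 1), so t ≡ 7·0 = 0 ≡ 0 (mod 11).
    Then x = 32 + 63·0 = 32, valid modulo lcm(63, 11) = 693: x ≡ 32 (mod 693).
Verify: 32 mod 7 = 4 ✓, 32 mod 9 = 5 ✓, 32 mod 11 = 10 ✓.

x ≡ 32 (mod 693).


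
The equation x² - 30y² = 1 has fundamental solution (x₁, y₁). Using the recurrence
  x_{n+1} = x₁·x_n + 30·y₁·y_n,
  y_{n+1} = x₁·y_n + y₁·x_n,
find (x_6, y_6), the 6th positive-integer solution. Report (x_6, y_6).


Step 1: Find the fundamental solution (x₁, y₁) of x² - 30y² = 1.
  Expand √30 as a continued fraction. a₀ = ⌊√30⌋ = 5; iterate m_{k+1} = d_k·a_k − m_k, d_{k+1} = (30 − m_{k+1}²)/d_k, a_{k+1} = ⌊(a₀ + m_{k+1})/d_{k+1}⌋ (starting m₀ = 0, d₀ = 1), with convergents p_k = a_k·p_{k-1} + p_{k-2}, q_k = a_k·q_{k-1} + q_{k-2} (p₋₁ = 1, q₋₁ = 0):
  k = 0: a₀ = 5; p₀/q₀ = 5/1; p₀² − 30·q₀² = 25 − 30 = -5.
  k = 1: m = 5, d = 5, a = ⌊(5 + 5)/5⌋ = 2; p/q = (2·5 + 1)/(2·1 + 0) = 11/2; p² − 30·q² = 121 − 120 = 1.
  The first convergent with p² − 30·q² = 1 gives the fundamental solution (x₁, y₁) = (11, 2).
Step 2: Apply the recurrence (x_{n+1}, y_{n+1}) = (x₁x_n + 30y₁y_n, x₁y_n + y₁x_n) repeatedly.
  From (x_1, y_1) = (11, 2): x_2 = 11·11 + 30·2·2 = 241; y_2 = 11·2 + 2·11 = 44.
  From (x_2, y_2) = (241, 44): x_3 = 11·241 + 30·2·44 = 5291; y_3 = 11·44 + 2·241 = 966.
  From (x_3, y_3) = (5291, 966): x_4 = 11·5291 + 30·2·966 = 116161; y_4 = 11·966 + 2·5291 = 21208.
  From (x_4, y_4) = (116161, 21208): x_5 = 11·116161 + 30·2·21208 = 2550251; y_5 = 11·21208 + 2·116161 = 465610.
  From (x_5, y_5) = (2550251, 465610): x_6 = 11·2550251 + 30·2·465610 = 55989361; y_6 = 11·465610 + 2·2550251 = 10222212.
Step 3: Verify x_6² - 30·y_6² = 3134808545188321 - 3134808545188320 = 1 (should be 1). ✓

(x_1, y_1) = (11, 2); (x_6, y_6) = (55989361, 10222212).


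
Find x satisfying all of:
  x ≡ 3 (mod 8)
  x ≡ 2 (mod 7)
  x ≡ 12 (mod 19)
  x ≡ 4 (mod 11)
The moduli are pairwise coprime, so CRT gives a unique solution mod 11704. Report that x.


Product of moduli M = 8 · 7 · 19 · 11 = 11704.
Merge one congruence at a time:
  Start: x ≡ 3 (mod 8).
  Combine with x ≡ 2 (mod 7); new modulus lcm = 56.
    Write x = 3 + 8·t and substitute into x ≡ 2 (mod 7): 8·t ≡ 2 − 3 = -1 (mod 7).
    Reduce coefficients mod 7: 1·t ≡ 6 (mod 7).
    So t ≡ 6 (mod 7).
    Then x = 3 + 8·6 = 51, valid modulo lcm(8, 7) = 56: x ≡ 51 (mod 56).
  Combine with x ≡ 12 (mod 19); new modulus lcm = 1064.
    Write x = 51 + 56·t and substitute into x ≡ 12 (mod 19): 56·t ≡ 12 − 51 = -39 (mod 19).
    Reduce coefficients mod 19: 18·t ≡ 18 (mod 19).
    The inverse of 18 mod 19 is 18 (since 18·18 = 324 = 17·19 + 1), so t ≡ 18·18 = 324 ≡ 1 (mod 19).
    Then x = 51 + 56·1 = 107, valid modulo lcm(56, 19) = 1064: x ≡ 107 (mod 1064).
  Combine with x ≡ 4 (mod 11); new modulus lcm = 11704.
    Write x = 107 + 1064·t and substitute into x ≡ 4 (mod 11): 1064·t ≡ 4 − 107 = -103 (mod 11).
    Reduce coefficients mod 11: 8·t ≡ 7 (mod 11).
    The inverse of 8 mod 11 is 7 (since 8·7 = 56 = 5·11 + 1), so t ≡ 7·7 = 49 ≡ 5 (mod 11).
    Then x = 107 + 1064·5 = 5427, valid modulo lcm(1064, 11) = 11704: x ≡ 5427 (mod 11704).
Verify against each original: 5427 mod 8 = 3, 5427 mod 7 = 2, 5427 mod 19 = 12, 5427 mod 11 = 4.

x ≡ 5427 (mod 11704).


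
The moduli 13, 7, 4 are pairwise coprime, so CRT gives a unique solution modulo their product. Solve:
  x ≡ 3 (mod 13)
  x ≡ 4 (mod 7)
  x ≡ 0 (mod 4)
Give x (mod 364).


Moduli 13, 7, 4 are pairwise coprime; by CRT there is a unique solution modulo M = 13 · 7 · 4 = 364.
Solve pairwise, accumulating the modulus:
  Start with x ≡ 3 (mod 13).
  Combine with x ≡ 4 (mod 7): since gcd(13, 7) = 1, we get a unique residue mod 91.
    Write x = 3 + 13·t and substitute into x ≡ 4 (mod 7): 13·t ≡ 4 − 3 = 1 (mod 7).
    Reduce coefficients mod 7: 6·t ≡ 1 (mod 7).
    The inverse of 6 mod 7 is 6 (since 6·6 = 36 = 5·7 + 1), so t ≡ 6·1 = 6 ≡ 6 (mod 7).
    Then x = 3 + 13·6 = 81, valid modulo lcm(13, 7) = 91: x ≡ 81 (mod 91).
  Combine with x ≡ 0 (mod 4): since gcd(91, 4) = 1, we get a unique residue mod 364.
    Write x = 81 + 91·t and substitute into x ≡ 0 (mod 4): 91·t ≡ 0 − 81 = -81 (mod 4).
    Reduce coefficients mod 4: 3·t ≡ 3 (mod 4).
    The inverse of 3 mod 4 is 3 (since 3·3 = 9 = 2·4 + 1), so t ≡ 3·3 = 9 ≡ 1 (mod 4).
    Then x = 81 + 91·1 = 172, valid modulo lcm(91, 4) = 364: x ≡ 172 (mod 364).
Verify: 172 mod 13 = 3 ✓, 172 mod 7 = 4 ✓, 172 mod 4 = 0 ✓.

x ≡ 172 (mod 364).


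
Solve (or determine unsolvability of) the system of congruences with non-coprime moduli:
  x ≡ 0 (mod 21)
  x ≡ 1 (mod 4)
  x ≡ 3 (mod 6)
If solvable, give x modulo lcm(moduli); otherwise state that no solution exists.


Moduli 21, 4, 6 are not pairwise coprime, so CRT works modulo lcm(m_i) when all pairwise compatibility conditions hold.
Pairwise compatibility: gcd(m_i, m_j) must divide a_i - a_j for every pair.
Merge one congruence at a time:
  Start: x ≡ 0 (mod 21).
  Combine with x ≡ 1 (mod 4): gcd(21, 4) = 1; 1 - 0 = 1, which IS divisible by 1, so compatible.
    Write x = 0 + 21·t and substitute into x ≡ 1 (mod 4): 21·t ≡ 1 − 0 = 1 (mod 4).
    Reduce coefficients mod 4: 1·t ≡ 1 (mod 4).
    So t ≡ 1 (mod 4).
    Then x = 0 + 21·1 = 21, valid modulo lcm(21, 4) = 84: x ≡ 21 (mod 84).
  Combine with x ≡ 3 (mod 6): gcd(84, 6) = 6; 3 - 21 = -18, which IS divisible by 6, so compatible.
    Write x = 21 + 84·t and substitute into x ≡ 3 (mod 6): 84·t ≡ 3 − 21 = -18 (mod 6).
    Divide the congruence (and modulus) by g = 6: 14·t ≡ -3 (mod 1).
    Modulo 1 every t works; take t = 0.
    Then x = 21 + 84·0 = 21, valid modulo lcm(84, 6) = 84: x ≡ 21 (mod 84).
Verify: 21 mod 21 = 0, 21 mod 4 = 1, 21 mod 6 = 3.

x ≡ 21 (mod 84).


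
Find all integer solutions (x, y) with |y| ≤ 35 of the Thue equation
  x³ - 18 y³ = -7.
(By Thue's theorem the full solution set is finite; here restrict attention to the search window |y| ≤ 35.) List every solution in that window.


The equation is x³ - 18y³ = -7. For fixed y, x³ = 18·y³ − 7, so a solution requires the RHS to be a perfect cube.
Strategy: iterate y from -35 to 35, compute RHS = 18·y³ − 7, and check whether it is a (positive or negative) perfect cube.
Check small values of y:
  y = 0: RHS = -7 is not a perfect cube.
  y = 1: RHS = 11 is not a perfect cube.
  y = -1: RHS = -25 is not a perfect cube.
  y = 2: RHS = 137 is not a perfect cube.
  y = -2: RHS = -151 is not a perfect cube.
  y = 3: RHS = 479 is not a perfect cube.
  y = -3: RHS = -493 is not a perfect cube.
Continuing the search up to |y| = 35 finds no solutions either.
No (x, y) in the scanned range satisfies the equation.

No integer solutions with |y| ≤ 35.


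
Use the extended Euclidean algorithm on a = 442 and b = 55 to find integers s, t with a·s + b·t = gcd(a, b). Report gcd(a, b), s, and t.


Euclidean algorithm on (442, 55) — divide until remainder is 0:
  442 = 8 · 55 + 2
  55 = 27 · 2 + 1
  2 = 2 · 1 + 0
gcd(442, 55) = 1.
Track Bezout coefficients alongside the remainders: start with r₀ = 442 = a·1 + b·0 (s = 1, t = 0) and r₁ = 55 = a·0 + b·1 (s = 0, t = 1); each new remainder r_{k+1} = r_{k-1} − q_k·r_k inherits s_{k+1} = s_{k-1} − q_k·s_k, t_{k+1} = t_{k-1} − q_k·t_k, so r_k = a·s_k + b·t_k at every step:
  q = 8: r = 2, s = 1 − 8·0 = 1, t = 0 − 8·1 = -8  (check: 442·1 + 55·(-8) = 2)
  q = 27: r = 1, s = 0 − 27·1 = -27, t = 1 − 27·(-8) = 217  (check: 442·(-27) + 55·217 = 1)
The row with r = 1 (the gcd) gives the Bezout coefficients s = -27, t = 217.
Result: 442 · (-27) + 55 · (217) = 1.

gcd(442, 55) = 1; s = -27, t = 217 (check: 442·(-27) + 55·217 = 1).


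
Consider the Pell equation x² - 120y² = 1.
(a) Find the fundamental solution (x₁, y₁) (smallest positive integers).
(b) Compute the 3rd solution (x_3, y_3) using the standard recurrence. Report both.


Step 1: Find the fundamental solution (x₁, y₁) of x² - 120y² = 1.
  Expand √120 as a continued fraction. a₀ = ⌊√120⌋ = 10; iterate m_{k+1} = d_k·a_k − m_k, d_{k+1} = (120 − m_{k+1}²)/d_k, a_{k+1} = ⌊(a₀ + m_{k+1})/d_{k+1}⌋ (starting m₀ = 0, d₀ = 1), with convergents p_k = a_k·p_{k-1} + p_{k-2}, q_k = a_k·q_{k-1} + q_{k-2} (p₋₁ = 1, q₋₁ = 0):
  k = 0: a₀ = 10; p₀/q₀ = 10/1; p₀² − 120·q₀² = 100 − 120 = -20.
  k = 1: m = 10, d = 20, a = ⌊(10 + 10)/20⌋ = 1; p/q = (1·10 + 1)/(1·1 + 0) = 11/1; p² − 120·q² = 121 − 120 = 1.
  The first convergent with p² − 120·q² = 1 gives the fundamental solution (x₁, y₁) = (11, 1).
Step 2: Apply the recurrence (x_{n+1}, y_{n+1}) = (x₁x_n + 120y₁y_n, x₁y_n + y₁x_n) repeatedly.
  From (x_1, y_1) = (11, 1): x_2 = 11·11 + 120·1·1 = 241; y_2 = 11·1 + 1·11 = 22.
  From (x_2, y_2) = (241, 22): x_3 = 11·241 + 120·1·22 = 5291; y_3 = 11·22 + 1·241 = 483.
Step 3: Verify x_3² - 120·y_3² = 27994681 - 27994680 = 1 (should be 1). ✓

(x_1, y_1) = (11, 1); (x_3, y_3) = (5291, 483).


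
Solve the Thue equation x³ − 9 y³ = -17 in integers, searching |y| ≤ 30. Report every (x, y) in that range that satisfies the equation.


The equation is x³ - 9y³ = -17. For fixed y, x³ = 9·y³ − 17, so a solution requires the RHS to be a perfect cube.
Strategy: iterate y from -30 to 30, compute RHS = 9·y³ − 17, and check whether it is a (positive or negative) perfect cube.
Check small values of y:
  y = 0: RHS = -17 is not a perfect cube.
  y = 1: RHS = -8 = (-2)³ ⇒ x = -2 works.
  y = -1: RHS = -26 is not a perfect cube.
  y = 2: RHS = 55 is not a perfect cube.
  y = -2: RHS = -89 is not a perfect cube.
  y = 3: RHS = 226 is not a perfect cube.
  y = -3: RHS = -260 is not a perfect cube.
Continuing, at y = 25: RHS = 140608 = (52)³ ⇒ x = 52 works.
Searching the remaining y in |y| ≤ 30 finds no further solutions.
Collected solutions: (-2, 1), (52, 25).

Solutions (with |y| ≤ 30): (-2, 1), (52, 25).


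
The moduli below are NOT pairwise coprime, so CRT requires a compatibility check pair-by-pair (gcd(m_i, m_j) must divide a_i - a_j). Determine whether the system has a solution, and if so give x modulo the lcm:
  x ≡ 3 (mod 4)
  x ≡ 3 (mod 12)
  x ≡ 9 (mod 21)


Moduli 4, 12, 21 are not pairwise coprime, so CRT works modulo lcm(m_i) when all pairwise compatibility conditions hold.
Pairwise compatibility: gcd(m_i, m_j) must divide a_i - a_j for every pair.
Merge one congruence at a time:
  Start: x ≡ 3 (mod 4).
  Combine with x ≡ 3 (mod 12): gcd(4, 12) = 4; 3 - 3 = 0, which IS divisible by 4, so compatible.
    Write x = 3 + 4·t and substitute into x ≡ 3 (mod 12): 4·t ≡ 3 − 3 = 0 (mod 12).
    Divide the congruence (and modulus) by g = 4: 1·t ≡ 0 (mod 3).
    So t ≡ 0 (mod 3).
    Then x = 3 + 4·0 = 3, valid modulo lcm(4, 12) = 12: x ≡ 3 (mod 12).
  Combine with x ≡ 9 (mod 21): gcd(12, 21) = 3; 9 - 3 = 6, which IS divisible by 3, so compatible.
    Write x = 3 + 12·t and substitute into x ≡ 9 (mod 21): 12·t ≡ 9 − 3 = 6 (mod 21).
    Divide the congruence (and modulus) by g = 3: 4·t ≡ 2 (mod 7).
    The inverse of 4 mod 7 is 2 (since 4·2 = 8 = 1·7 + 1), so t ≡ 2·2 = 4 ≡ 4 (mod 7).
    Then x = 3 + 12·4 = 51, valid modulo lcm(12, 21) = 84: x ≡ 51 (mod 84).
Verify: 51 mod 4 = 3, 51 mod 12 = 3, 51 mod 21 = 9.

x ≡ 51 (mod 84).


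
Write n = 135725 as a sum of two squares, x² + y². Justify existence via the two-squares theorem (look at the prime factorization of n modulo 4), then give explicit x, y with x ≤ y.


Step 1: Factor n = 135725 = 5^2 · 61 · 89.
Step 2: Check the mod-4 condition on each prime factor: 5 ≡ 1 (mod 4), exponent 2; 61 ≡ 1 (mod 4), exponent 1; 89 ≡ 1 (mod 4), exponent 1.
All primes ≡ 3 (mod 4) appear to even exponent (or don't appear), so by the two-squares theorem n IS expressible as a sum of two squares.
Step 3: Build a representation. Group n = k² · m with k = 5 and m = 61 · 89 = 5429 (a product of primes ≡ 1 (mod 4)); a representation of m scales to one of n via (k·x)² + (k·y)² = k²(x² + y²). Each prime p ≡ 1 (mod 4) is itself a sum of two squares; find a² by testing p − a² for a perfect square:
  61: 61 − 1² = 60, 61 − 2² = 57, 61 − 3² = 52, 61 − 4² = 45, 61 − 5² = 36 = 6² ⇒ 61 = 5² + 6².
  89: 89 − 1² = 88, 89 − 2² = 85, 89 − 3² = 80, 89 − 4² = 73, 89 − 5² = 64 = 8² ⇒ 89 = 5² + 8².
  Combine using the Brahmagupta–Fibonacci identity (a² + b²)(c² + d²) = (ac − bd)² + (ad + bc)² = (ac + bd)² + (ad − bc)²:
  61 · 89 = 5429: from (5² + 6²)(5² + 8²), take (5·5 − 6·8, 5·8 + 6·5) = (25 − 48, 40 + 30) = (-23, 70); dropping signs (only squares matter) gives (23, 70); check 23² + 70² = 529 + 4900 = 5429 ✓.
  Scale by k = 5: (5·23, 5·70) = (115, 350).
Step 4: Order so x ≤ y and verify: 115² + 350² = 13225 + 122500 = 135725 = n. ✓

n = 135725 = 115² + 350² (one valid representation with x ≤ y).


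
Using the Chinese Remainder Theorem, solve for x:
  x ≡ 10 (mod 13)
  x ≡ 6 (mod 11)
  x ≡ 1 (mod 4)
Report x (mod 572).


Moduli 13, 11, 4 are pairwise coprime; by CRT there is a unique solution modulo M = 13 · 11 · 4 = 572.
Solve pairwise, accumulating the modulus:
  Start with x ≡ 10 (mod 13).
  Combine with x ≡ 6 (mod 11): since gcd(13, 11) = 1, we get a unique residue mod 143.
    Write x = 10 + 13·t and substitute into x ≡ 6 (mod 11): 13·t ≡ 6 − 10 = -4 (mod 11).
    Reduce coefficients mod 11: 2·t ≡ 7 (mod 11).
    The inverse of 2 mod 11 is 6 (since 2·6 = 12 = 1·11 + 1), so t ≡ 6·7 = 42 ≡ 9 (mod 11).
    Then x = 10 + 13·9 = 127, valid modulo lcm(13, 11) = 143: x ≡ 127 (mod 143).
  Combine with x ≡ 1 (mod 4): since gcd(143, 4) = 1, we get a unique residue mod 572.
    Write x = 127 + 143·t and substitute into x ≡ 1 (mod 4): 143·t ≡ 1 − 127 = -126 (mod 4).
    Reduce coefficients mod 4: 3·t ≡ 2 (mod 4).
    The inverse of 3 mod 4 is 3 (since 3·3 = 9 = 2·4 + 1), so t ≡ 3·2 = 6 ≡ 2 (mod 4).
    Then x = 127 + 143·2 = 413, valid modulo lcm(143, 4) = 572: x ≡ 413 (mod 572).
Verify: 413 mod 13 = 10 ✓, 413 mod 11 = 6 ✓, 413 mod 4 = 1 ✓.

x ≡ 413 (mod 572).


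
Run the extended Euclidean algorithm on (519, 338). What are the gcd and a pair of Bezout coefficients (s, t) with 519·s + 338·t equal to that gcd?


Euclidean algorithm on (519, 338) — divide until remainder is 0:
  519 = 1 · 338 + 181
  338 = 1 · 181 + 157
  181 = 1 · 157 + 24
  157 = 6 · 24 + 13
  24 = 1 · 13 + 11
  13 = 1 · 11 + 2
  11 = 5 · 2 + 1
  2 = 2 · 1 + 0
gcd(519, 338) = 1.
Track Bezout coefficients alongside the remainders: start with r₀ = 519 = a·1 + b·0 (s = 1, t = 0) and r₁ = 338 = a·0 + b·1 (s = 0, t = 1); each new remainder r_{k+1} = r_{k-1} − q_k·r_k inherits s_{k+1} = s_{k-1} − q_k·s_k, t_{k+1} = t_{k-1} − q_k·t_k, so r_k = a·s_k + b·t_k at every step:
  q = 1: r = 181, s = 1 − 1·0 = 1, t = 0 − 1·1 = -1  (check: 519·1 + 338·(-1) = 181)
  q = 1: r = 157, s = 0 − 1·1 = -1, t = 1 − 1·(-1) = 2  (check: 519·(-1) + 338·2 = 157)
  q = 1: r = 24, s = 1 − 1·(-1) = 2, t = -1 − 1·2 = -3  (check: 519·2 + 338·(-3) = 24)
  q = 6: r = 13, s = -1 − 6·2 = -13, t = 2 − 6·(-3) = 20  (check: 519·(-13) + 338·20 = 13)
  q = 1: r = 11, s = 2 − 1·(-13) = 15, t = -3 − 1·20 = -23  (check: 519·15 + 338·(-23) = 11)
  q = 1: r = 2, s = -13 − 1·15 = -28, t = 20 − 1·(-23) = 43  (check: 519·(-28) + 338·43 = 2)
  q = 5: r = 1, s = 15 − 5·(-28) = 155, t = -23 − 5·43 = -238  (check: 519·155 + 338·(-238) = 1)
The row with r = 1 (the gcd) gives the Bezout coefficients s = 155, t = -238.
Result: 519 · (155) + 338 · (-238) = 1.

gcd(519, 338) = 1; s = 155, t = -238 (check: 519·155 + 338·(-238) = 1).


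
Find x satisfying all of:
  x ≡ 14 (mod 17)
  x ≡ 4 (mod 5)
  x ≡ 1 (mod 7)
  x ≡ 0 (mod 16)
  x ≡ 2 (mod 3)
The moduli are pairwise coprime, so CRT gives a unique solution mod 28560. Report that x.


Product of moduli M = 17 · 5 · 7 · 16 · 3 = 28560.
Merge one congruence at a time:
  Start: x ≡ 14 (mod 17).
  Combine with x ≡ 4 (mod 5); new modulus lcm = 85.
    Write x = 14 + 17·t and substitute into x ≡ 4 (mod 5): 17·t ≡ 4 − 14 = -10 (mod 5).
    Reduce coefficients mod 5: 2·t ≡ 0 (mod 5).
    The inverse of 2 mod 5 is 3 (since 2·3 = 6 = 1·5 + 1), so t ≡ 3·0 = 0 ≡ 0 (mod 5).
    Then x = 14 + 17·0 = 14, valid modulo lcm(17, 5) = 85: x ≡ 14 (mod 85).
  Combine with x ≡ 1 (mod 7); new modulus lcm = 595.
    Write x = 14 + 85·t and substitute into x ≡ 1 (mod 7): 85·t ≡ 1 − 14 = -13 (mod 7).
    Reduce coefficients mod 7: 1·t ≡ 1 (mod 7).
    So t ≡ 1 (mod 7).
    Then x = 14 + 85·1 = 99, valid modulo lcm(85, 7) = 595: x ≡ 99 (mod 595).
  Combine with x ≡ 0 (mod 16); new modulus lcm = 9520.
    Write x = 99 + 595·t and substitute into x ≡ 0 (mod 16): 595·t ≡ 0 − 99 = -99 (mod 16).
    Reduce coefficients mod 16: 3·t ≡ 13 (mod 16).
    The inverse of 3 mod 16 is 11 (since 3·11 = 33 = 2·16 + 1), so t ≡ 11·13 = 143 ≡ 15 (mod 16).
    Then x = 99 + 595·15 = 9024, valid modulo lcm(595, 16) = 9520: x ≡ 9024 (mod 9520).
  Combine with x ≡ 2 (mod 3); new modulus lcm = 28560.
    Write x = 9024 + 9520·t and substitute into x ≡ 2 (mod 3): 9520·t ≡ 2 − 9024 = -9022 (mod 3).
    Reduce coefficients mod 3: 1·t ≡ 2 (mod 3).
    So t ≡ 2 (mod 3).
    Then x = 9024 + 9520·2 = 28064, valid modulo lcm(9520, 3) = 28560: x ≡ 28064 (mod 28560).
Verify against each original: 28064 mod 17 = 14, 28064 mod 5 = 4, 28064 mod 7 = 1, 28064 mod 16 = 0, 28064 mod 3 = 2.

x ≡ 28064 (mod 28560).


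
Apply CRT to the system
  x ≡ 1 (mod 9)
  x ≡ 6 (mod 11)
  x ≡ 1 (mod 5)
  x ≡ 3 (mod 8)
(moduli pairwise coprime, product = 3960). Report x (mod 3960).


Product of moduli M = 9 · 11 · 5 · 8 = 3960.
Merge one congruence at a time:
  Start: x ≡ 1 (mod 9).
  Combine with x ≡ 6 (mod 11); new modulus lcm = 99.
    Write x = 1 + 9·t and substitute into x ≡ 6 (mod 11): 9·t ≡ 6 − 1 = 5 (mod 11).
    The inverse of 9 mod 11 is 5 (since 9·5 = 45 = 4·11 + 1), so t ≡ 5·5 = 25 ≡ 3 (mod 11).
    Then x = 1 + 9·3 = 28, valid modulo lcm(9, 11) = 99: x ≡ 28 (mod 99).
  Combine with x ≡ 1 (mod 5); new modulus lcm = 495.
    Write x = 28 + 99·t and substitute into x ≡ 1 (mod 5): 99·t ≡ 1 − 28 = -27 (mod 5).
    Reduce coefficients mod 5: 4·t ≡ 3 (mod 5).
    The inverse of 4 mod 5 is 4 (since 4·4 = 16 = 3·5 + 1), so t ≡ 4·3 = 12 ≡ 2 (mod 5).
    Then x = 28 + 99·2 = 226, valid modulo lcm(99, 5) = 495: x ≡ 226 (mod 495).
  Combine with x ≡ 3 (mod 8); new modulus lcm = 3960.
    Write x = 226 + 495·t and substitute into x ≡ 3 (mod 8): 495·t ≡ 3 − 226 = -223 (mod 8).
    Reduce coefficients mod 8: 7·t ≡ 1 (mod 8).
    The inverse of 7 mod 8 is 7 (since 7·7 = 49 = 6·8 + 1), so t ≡ 7·1 = 7 ≡ 7 (mod 8).
    Then x = 226 + 495·7 = 3691, valid modulo lcm(495, 8) = 3960: x ≡ 3691 (mod 3960).
Verify against each original: 3691 mod 9 = 1, 3691 mod 11 = 6, 3691 mod 5 = 1, 3691 mod 8 = 3.

x ≡ 3691 (mod 3960).
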